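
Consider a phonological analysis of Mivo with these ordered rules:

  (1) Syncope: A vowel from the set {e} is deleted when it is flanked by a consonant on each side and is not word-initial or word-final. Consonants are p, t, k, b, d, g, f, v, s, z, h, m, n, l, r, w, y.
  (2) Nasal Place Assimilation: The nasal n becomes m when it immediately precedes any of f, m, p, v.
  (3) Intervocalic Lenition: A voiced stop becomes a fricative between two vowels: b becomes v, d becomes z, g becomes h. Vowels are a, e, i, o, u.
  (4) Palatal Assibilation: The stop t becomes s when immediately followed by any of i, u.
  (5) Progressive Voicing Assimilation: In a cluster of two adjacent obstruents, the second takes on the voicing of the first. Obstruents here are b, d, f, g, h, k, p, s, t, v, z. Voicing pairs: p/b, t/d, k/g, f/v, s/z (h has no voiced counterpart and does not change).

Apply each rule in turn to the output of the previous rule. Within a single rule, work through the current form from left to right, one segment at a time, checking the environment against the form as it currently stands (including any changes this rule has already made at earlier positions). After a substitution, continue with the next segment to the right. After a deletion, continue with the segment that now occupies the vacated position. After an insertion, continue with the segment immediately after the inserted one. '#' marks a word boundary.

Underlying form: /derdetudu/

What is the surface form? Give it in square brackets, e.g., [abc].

(1) Syncope: [derdetudu] → [drdtudu]
(2) Nasal Place Assimilation: no change — [drdtudu]
(3) Intervocalic Lenition: [drdtudu] → [drdtuzu]
(4) Palatal Assibilation: [drdtuzu] → [drdsuzu]
(5) Progressive Voicing Assimilation: [drdsuzu] → [drdzuzu]

[drdzuzu]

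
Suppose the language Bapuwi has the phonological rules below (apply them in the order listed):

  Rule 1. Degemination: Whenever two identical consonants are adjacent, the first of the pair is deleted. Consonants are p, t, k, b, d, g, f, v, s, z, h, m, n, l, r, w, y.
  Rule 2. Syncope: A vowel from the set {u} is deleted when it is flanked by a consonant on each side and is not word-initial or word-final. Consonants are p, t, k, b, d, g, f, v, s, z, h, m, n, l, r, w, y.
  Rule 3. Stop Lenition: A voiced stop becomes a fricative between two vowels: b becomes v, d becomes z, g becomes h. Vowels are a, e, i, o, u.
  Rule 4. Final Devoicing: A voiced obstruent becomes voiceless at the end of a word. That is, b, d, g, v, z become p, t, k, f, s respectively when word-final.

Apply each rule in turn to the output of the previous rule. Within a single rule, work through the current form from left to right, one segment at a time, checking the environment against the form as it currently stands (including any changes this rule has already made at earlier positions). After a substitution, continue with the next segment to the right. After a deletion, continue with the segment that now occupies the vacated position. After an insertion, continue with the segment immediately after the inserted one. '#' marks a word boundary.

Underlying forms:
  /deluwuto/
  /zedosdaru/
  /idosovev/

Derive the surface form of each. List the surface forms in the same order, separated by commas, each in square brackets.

/deluwuto/:
  Rule 1 Degemination: no change — [deluwuto]
  Rule 2 Syncope: [deluwuto] → [delwto]
  Rule 3 Stop Lenition: no change — [delwto]
  Rule 4 Final Devoicing: no change — [delwto]
/zedosdaru/:
  Rule 1 Degemination: no change — [zedosdaru]
  Rule 2 Syncope: no change — [zedosdaru]
  Rule 3 Stop Lenition: [zedosdaru] → [zezosdaru]
  Rule 4 Final Devoicing: no change — [zezosdaru]
/idosovev/:
  Rule 1 Degemination: no change — [idosovev]
  Rule 2 Syncope: no change — [idosovev]
  Rule 3 Stop Lenition: [idosovev] → [izosovev]
  Rule 4 Final Devoicing: [izosovev] → [izosovef]

[delwto], [zezosdaru], [izosovef]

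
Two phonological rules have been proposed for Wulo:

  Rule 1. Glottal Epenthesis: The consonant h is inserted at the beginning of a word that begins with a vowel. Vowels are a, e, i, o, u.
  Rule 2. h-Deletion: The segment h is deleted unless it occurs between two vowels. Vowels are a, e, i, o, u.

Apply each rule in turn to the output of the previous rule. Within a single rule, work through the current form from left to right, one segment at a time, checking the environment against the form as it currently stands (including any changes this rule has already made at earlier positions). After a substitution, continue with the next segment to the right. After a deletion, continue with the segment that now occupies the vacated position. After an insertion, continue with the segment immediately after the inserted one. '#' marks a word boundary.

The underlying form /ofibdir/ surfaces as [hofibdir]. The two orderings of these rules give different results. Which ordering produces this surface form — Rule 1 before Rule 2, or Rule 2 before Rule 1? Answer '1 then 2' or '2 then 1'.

2 then 1

Order 1 then 2:
  1 Glottal Epenthesis: [ofibdir] → [hofibdir]
  2 h-Deletion: [hofibdir] → [ofibdir]
  result: [ofibdir]
Order 2 then 1:
  2 h-Deletion: no change — [ofibdir]
  1 Glottal Epenthesis: [ofibdir] → [hofibdir]
  result: [hofibdir]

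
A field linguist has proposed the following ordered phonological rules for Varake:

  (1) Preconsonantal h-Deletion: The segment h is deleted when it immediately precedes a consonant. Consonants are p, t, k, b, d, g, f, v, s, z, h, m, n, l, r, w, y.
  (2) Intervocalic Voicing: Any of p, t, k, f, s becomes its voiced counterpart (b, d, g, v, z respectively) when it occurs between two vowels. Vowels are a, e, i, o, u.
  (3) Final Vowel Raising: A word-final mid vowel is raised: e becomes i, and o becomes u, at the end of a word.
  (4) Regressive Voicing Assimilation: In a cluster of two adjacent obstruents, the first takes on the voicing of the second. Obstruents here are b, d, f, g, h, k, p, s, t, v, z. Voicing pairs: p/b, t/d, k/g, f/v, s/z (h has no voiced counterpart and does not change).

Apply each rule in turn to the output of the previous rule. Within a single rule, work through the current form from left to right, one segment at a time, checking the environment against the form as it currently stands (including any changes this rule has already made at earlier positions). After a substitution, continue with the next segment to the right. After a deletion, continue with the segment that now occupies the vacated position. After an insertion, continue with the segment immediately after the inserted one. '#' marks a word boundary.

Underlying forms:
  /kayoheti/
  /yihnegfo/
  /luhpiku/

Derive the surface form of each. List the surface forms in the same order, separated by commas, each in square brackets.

/kayoheti/:
  (1) Preconsonantal h-Deletion: no change — [kayoheti]
  (2) Intervocalic Voicing: [kayoheti] → [kayohedi]
  (3) Final Vowel Raising: no change — [kayohedi]
  (4) Regressive Voicing Assimilation: no change — [kayohedi]
/yihnegfo/:
  (1) Preconsonantal h-Deletion: [yihnegfo] → [yinegfo]
  (2) Intervocalic Voicing: no change — [yinegfo]
  (3) Final Vowel Raising: [yinegfo] → [yinegfu]
  (4) Regressive Voicing Assimilation: [yinegfu] → [yinekfu]
/luhpiku/:
  (1) Preconsonantal h-Deletion: [luhpiku] → [lupiku]
  (2) Intervocalic Voicing: [lupiku] → [lubigu]
  (3) Final Vowel Raising: no change — [lubigu]
  (4) Regressive Voicing Assimilation: no change — [lubigu]

[kayohedi], [yinekfu], [lubigu]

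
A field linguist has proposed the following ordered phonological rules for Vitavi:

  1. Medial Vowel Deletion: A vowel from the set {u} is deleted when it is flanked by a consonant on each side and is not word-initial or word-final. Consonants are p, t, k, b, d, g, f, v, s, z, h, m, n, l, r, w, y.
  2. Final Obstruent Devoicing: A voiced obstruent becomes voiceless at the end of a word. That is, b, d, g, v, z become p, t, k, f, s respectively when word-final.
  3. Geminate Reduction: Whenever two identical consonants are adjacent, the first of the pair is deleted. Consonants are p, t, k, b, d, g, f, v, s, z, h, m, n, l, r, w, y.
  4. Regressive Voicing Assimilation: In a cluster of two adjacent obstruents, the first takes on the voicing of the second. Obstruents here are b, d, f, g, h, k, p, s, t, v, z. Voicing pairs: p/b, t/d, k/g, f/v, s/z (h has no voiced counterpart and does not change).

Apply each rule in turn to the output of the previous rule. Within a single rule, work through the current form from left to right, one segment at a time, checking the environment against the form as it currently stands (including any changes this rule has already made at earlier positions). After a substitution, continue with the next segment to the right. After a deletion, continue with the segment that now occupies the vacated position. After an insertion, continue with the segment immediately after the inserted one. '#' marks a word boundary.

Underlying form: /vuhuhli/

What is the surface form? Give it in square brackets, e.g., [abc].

[fhli]

1 Medial Vowel Deletion: [vuhuhli] → [vhhli]
2 Final Obstruent Devoicing: no change — [vhhli]
3 Geminate Reduction: [vhhli] → [vhli]
4 Regressive Voicing Assimilation: [vhli] → [fhli]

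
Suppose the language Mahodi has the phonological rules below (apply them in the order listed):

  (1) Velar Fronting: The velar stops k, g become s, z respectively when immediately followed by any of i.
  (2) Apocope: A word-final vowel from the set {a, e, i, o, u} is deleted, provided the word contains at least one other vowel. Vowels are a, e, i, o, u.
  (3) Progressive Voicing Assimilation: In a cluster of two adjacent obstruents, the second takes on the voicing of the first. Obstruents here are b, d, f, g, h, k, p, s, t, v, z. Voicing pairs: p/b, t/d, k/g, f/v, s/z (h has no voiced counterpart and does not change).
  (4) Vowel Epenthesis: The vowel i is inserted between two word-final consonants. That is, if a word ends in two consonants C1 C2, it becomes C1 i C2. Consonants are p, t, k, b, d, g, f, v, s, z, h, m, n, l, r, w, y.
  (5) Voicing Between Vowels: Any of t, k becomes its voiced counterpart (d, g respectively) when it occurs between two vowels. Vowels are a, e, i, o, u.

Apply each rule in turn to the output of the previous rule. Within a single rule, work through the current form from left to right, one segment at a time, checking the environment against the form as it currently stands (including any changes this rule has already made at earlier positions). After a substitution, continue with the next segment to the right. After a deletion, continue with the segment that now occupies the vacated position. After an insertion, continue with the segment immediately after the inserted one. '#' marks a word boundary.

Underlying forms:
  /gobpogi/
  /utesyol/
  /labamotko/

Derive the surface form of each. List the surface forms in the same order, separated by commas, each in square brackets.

[gobboz], [udesyol], [labamodik]

/gobpogi/:
  (1) Velar Fronting: [gobpogi] → [gobpozi]
  (2) Apocope: [gobpozi] → [gobpoz]
  (3) Progressive Voicing Assimilation: [gobpoz] → [gobboz]
  (4) Vowel Epenthesis: no change — [gobboz]
  (5) Voicing Between Vowels: no change — [gobboz]
/utesyol/:
  (1) Velar Fronting: no change — [utesyol]
  (2) Apocope: no change — [utesyol]
  (3) Progressive Voicing Assimilation: no change — [utesyol]
  (4) Vowel Epenthesis: no change — [utesyol]
  (5) Voicing Between Vowels: [utesyol] → [udesyol]
/labamotko/:
  (1) Velar Fronting: no change — [labamotko]
  (2) Apocope: [labamotko] → [labamotk]
  (3) Progressive Voicing Assimilation: no change — [labamotk]
  (4) Vowel Epenthesis: [labamotk] → [labamotik]
  (5) Voicing Between Vowels: [labamotik] → [labamodik]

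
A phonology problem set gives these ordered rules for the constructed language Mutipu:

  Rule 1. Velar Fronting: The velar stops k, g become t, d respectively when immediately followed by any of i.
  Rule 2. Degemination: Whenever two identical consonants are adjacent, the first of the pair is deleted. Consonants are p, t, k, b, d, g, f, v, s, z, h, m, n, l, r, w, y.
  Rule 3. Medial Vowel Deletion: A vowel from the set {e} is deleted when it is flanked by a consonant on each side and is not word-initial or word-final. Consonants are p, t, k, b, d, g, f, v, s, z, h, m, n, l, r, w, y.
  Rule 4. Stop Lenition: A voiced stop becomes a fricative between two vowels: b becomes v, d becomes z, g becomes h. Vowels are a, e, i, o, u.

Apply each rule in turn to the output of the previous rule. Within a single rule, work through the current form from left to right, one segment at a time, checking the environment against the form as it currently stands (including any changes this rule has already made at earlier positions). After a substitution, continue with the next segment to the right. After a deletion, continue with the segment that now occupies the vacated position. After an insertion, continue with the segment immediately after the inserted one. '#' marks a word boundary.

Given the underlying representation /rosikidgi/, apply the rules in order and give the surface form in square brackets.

[rositizi]

Rule 1 Velar Fronting: [rosikidgi] → [rositiddi]
Rule 2 Degemination: [rositiddi] → [rositidi]
Rule 3 Medial Vowel Deletion: no change — [rositidi]
Rule 4 Stop Lenition: [rositidi] → [rositizi]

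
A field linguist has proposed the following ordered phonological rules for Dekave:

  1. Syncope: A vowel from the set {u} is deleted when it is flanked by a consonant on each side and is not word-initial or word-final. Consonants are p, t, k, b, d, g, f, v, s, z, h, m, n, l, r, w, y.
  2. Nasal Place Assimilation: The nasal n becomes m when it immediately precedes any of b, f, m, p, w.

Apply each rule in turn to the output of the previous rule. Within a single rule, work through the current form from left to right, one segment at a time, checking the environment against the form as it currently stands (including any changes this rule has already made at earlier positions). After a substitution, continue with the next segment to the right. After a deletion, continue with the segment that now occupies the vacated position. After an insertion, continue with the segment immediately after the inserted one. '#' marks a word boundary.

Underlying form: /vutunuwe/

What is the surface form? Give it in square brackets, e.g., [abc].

1 Syncope: [vutunuwe] → [vtnwe]
2 Nasal Place Assimilation: [vtnwe] → [vtmwe]

[vtmwe]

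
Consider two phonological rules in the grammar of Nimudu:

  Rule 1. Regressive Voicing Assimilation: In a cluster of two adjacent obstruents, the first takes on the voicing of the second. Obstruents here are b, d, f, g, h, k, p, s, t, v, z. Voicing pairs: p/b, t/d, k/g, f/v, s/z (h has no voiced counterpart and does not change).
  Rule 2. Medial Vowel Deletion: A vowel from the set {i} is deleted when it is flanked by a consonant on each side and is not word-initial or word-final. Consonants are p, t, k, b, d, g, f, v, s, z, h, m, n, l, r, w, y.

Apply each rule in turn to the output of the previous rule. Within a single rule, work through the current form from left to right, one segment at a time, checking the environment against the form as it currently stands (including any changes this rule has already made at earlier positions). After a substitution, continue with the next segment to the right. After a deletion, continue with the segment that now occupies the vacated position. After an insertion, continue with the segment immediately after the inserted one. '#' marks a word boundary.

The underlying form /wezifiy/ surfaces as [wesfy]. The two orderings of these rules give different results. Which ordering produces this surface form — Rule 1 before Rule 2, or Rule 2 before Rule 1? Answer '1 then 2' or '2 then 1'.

Order 1 then 2:
  1 Regressive Voicing Assimilation: no change — [wezifiy]
  2 Medial Vowel Deletion: [wezifiy] → [wezfy]
  result: [wezfy]
Order 2 then 1:
  2 Medial Vowel Deletion: [wezifiy] → [wezfy]
  1 Regressive Voicing Assimilation: [wezfy] → [wesfy]
  result: [wesfy]

2 then 1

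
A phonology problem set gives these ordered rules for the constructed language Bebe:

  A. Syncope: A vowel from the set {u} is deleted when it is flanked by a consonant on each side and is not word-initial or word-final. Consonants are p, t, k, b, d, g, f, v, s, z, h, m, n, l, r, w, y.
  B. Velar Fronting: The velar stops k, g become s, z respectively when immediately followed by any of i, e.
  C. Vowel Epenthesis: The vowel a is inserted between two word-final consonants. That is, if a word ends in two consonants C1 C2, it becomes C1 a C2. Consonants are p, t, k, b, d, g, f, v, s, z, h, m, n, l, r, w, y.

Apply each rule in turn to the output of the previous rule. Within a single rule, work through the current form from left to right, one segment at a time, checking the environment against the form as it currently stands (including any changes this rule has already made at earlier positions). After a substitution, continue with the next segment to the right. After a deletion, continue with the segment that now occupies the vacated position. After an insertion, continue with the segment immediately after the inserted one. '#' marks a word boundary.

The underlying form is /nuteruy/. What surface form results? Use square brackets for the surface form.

[nteray]

A Syncope: [nuteruy] → [ntery]
B Velar Fronting: no change — [ntery]
C Vowel Epenthesis: [ntery] → [nteray]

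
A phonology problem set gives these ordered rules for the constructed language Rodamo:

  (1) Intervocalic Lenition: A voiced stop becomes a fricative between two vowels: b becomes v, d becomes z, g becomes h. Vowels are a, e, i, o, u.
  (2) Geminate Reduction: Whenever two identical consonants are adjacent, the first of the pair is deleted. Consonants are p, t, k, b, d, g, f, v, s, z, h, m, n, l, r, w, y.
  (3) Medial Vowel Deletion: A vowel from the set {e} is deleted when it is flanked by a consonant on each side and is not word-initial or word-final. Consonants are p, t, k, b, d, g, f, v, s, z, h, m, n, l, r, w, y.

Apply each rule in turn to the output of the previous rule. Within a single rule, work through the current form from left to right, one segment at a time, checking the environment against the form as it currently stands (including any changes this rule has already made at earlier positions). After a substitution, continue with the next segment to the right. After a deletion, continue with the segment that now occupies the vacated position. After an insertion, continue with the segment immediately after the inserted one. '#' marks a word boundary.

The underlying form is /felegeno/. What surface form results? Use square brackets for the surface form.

[flhno]

(1) Intervocalic Lenition: [felegeno] → [feleheno]
(2) Geminate Reduction: no change — [feleheno]
(3) Medial Vowel Deletion: [feleheno] → [flhno]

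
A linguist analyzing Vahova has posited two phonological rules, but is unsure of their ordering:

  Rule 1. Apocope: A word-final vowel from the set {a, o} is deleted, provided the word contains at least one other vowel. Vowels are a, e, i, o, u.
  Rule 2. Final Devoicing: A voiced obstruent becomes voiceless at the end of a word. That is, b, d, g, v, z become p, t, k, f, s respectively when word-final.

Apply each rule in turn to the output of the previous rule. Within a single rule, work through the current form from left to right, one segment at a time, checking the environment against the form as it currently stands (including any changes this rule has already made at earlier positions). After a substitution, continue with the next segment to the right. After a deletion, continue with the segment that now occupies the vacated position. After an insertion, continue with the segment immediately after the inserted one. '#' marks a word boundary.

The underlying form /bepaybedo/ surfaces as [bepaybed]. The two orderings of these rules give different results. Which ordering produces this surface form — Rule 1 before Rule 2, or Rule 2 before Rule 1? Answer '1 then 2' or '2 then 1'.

2 then 1

Order 1 then 2:
  1 Apocope: [bepaybedo] → [bepaybed]
  2 Final Devoicing: [bepaybed] → [bepaybet]
  result: [bepaybet]
Order 2 then 1:
  2 Final Devoicing: no change — [bepaybedo]
  1 Apocope: [bepaybedo] → [bepaybed]
  result: [bepaybed]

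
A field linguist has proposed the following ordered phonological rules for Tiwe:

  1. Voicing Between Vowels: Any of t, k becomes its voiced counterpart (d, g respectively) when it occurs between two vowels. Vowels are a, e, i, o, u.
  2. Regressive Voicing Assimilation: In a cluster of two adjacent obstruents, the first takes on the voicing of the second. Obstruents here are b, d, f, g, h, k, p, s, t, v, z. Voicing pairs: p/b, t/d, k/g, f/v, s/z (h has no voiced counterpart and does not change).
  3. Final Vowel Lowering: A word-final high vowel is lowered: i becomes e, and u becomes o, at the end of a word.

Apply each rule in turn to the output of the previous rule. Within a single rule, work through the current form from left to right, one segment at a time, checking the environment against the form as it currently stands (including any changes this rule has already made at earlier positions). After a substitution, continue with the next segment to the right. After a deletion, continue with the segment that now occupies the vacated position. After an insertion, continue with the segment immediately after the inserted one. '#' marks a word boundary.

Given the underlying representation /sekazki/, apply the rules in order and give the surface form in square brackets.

[segaske]

1 Voicing Between Vowels: [sekazki] → [segazki]
2 Regressive Voicing Assimilation: [segazki] → [segaski]
3 Final Vowel Lowering: [segaski] → [segaske]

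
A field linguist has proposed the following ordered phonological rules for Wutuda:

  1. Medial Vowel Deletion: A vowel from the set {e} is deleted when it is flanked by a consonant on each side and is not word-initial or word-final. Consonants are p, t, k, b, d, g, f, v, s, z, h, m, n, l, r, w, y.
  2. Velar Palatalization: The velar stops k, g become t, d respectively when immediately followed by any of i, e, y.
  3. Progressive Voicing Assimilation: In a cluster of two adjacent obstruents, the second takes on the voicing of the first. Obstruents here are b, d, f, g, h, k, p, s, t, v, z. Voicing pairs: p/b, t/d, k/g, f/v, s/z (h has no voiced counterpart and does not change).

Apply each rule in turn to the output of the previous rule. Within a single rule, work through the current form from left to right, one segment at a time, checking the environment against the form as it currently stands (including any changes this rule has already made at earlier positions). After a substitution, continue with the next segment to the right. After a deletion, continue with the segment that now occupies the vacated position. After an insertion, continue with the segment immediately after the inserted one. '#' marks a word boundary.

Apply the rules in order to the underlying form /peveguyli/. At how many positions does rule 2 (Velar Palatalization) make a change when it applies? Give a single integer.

1 Medial Vowel Deletion: [peveguyli] → [pvguyli]
2 Velar Palatalization: no change — [pvguyli]
3 Progressive Voicing Assimilation: [pvguyli] → [pfkuyli]
Rule 2 changed 0 position(s).

0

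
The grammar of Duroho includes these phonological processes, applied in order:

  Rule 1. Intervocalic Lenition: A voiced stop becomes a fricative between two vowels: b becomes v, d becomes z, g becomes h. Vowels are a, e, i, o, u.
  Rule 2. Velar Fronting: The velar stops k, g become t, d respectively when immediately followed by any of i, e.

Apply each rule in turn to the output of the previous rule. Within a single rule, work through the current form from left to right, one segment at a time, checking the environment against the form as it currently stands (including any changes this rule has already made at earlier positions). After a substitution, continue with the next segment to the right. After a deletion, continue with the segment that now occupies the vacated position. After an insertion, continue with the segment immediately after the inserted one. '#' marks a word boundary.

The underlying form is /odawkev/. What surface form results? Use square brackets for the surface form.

Rule 1 Intervocalic Lenition: [odawkev] → [ozawkev]
Rule 2 Velar Fronting: [ozawkev] → [ozawtev]

[ozawtev]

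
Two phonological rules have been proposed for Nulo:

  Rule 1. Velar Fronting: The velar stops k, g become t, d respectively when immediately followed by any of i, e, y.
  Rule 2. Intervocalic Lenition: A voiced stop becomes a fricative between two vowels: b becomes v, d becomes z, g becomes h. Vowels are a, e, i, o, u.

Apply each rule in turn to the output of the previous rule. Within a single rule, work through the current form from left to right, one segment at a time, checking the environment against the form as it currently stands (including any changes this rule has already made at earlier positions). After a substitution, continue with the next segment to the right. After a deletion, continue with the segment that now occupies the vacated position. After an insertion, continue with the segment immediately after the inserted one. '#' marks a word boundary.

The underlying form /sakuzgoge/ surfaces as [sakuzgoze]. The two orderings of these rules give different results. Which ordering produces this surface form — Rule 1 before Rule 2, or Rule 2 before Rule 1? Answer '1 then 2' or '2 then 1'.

1 then 2

Order 1 then 2:
  1 Velar Fronting: [sakuzgoge] → [sakuzgode]
  2 Intervocalic Lenition: [sakuzgode] → [sakuzgoze]
  result: [sakuzgoze]
Order 2 then 1:
  2 Intervocalic Lenition: [sakuzgoge] → [sakuzgohe]
  1 Velar Fronting: no change — [sakuzgohe]
  result: [sakuzgohe]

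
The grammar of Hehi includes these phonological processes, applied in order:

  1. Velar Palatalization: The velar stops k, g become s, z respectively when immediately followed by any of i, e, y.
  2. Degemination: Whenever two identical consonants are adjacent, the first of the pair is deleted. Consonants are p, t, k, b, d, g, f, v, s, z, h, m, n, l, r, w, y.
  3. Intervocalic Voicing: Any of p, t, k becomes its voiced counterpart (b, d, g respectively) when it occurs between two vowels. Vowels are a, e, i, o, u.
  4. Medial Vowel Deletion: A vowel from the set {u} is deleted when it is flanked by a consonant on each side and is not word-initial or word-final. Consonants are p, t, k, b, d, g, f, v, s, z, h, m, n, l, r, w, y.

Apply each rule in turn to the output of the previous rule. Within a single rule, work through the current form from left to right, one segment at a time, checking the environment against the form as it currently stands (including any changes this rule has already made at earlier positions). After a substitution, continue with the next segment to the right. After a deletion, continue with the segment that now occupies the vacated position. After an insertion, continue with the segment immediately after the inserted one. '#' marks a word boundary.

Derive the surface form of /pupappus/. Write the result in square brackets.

1 Velar Palatalization: no change — [pupappus]
2 Degemination: [pupappus] → [pupapus]
3 Intervocalic Voicing: [pupapus] → [pubabus]
4 Medial Vowel Deletion: [pubabus] → [pbabs]

[pbabs]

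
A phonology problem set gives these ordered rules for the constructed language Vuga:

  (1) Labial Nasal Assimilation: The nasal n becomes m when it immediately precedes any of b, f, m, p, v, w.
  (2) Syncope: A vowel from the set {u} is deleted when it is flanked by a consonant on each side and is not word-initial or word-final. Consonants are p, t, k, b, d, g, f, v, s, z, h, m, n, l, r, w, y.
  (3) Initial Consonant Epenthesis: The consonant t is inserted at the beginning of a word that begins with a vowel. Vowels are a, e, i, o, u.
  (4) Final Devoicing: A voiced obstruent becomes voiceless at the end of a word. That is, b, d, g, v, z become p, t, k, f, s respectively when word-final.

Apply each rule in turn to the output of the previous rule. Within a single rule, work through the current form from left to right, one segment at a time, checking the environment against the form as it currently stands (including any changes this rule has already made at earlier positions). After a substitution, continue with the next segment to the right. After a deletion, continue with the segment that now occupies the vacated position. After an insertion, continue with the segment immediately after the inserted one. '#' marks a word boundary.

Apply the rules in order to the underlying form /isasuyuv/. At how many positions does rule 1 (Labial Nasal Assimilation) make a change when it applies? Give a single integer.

(1) Labial Nasal Assimilation: no change — [isasuyuv]
(2) Syncope: [isasuyuv] → [isasyv]
(3) Initial Consonant Epenthesis: [isasyv] → [tisasyv]
(4) Final Devoicing: [tisasyv] → [tisasyf]
Rule 1 changed 0 position(s).

0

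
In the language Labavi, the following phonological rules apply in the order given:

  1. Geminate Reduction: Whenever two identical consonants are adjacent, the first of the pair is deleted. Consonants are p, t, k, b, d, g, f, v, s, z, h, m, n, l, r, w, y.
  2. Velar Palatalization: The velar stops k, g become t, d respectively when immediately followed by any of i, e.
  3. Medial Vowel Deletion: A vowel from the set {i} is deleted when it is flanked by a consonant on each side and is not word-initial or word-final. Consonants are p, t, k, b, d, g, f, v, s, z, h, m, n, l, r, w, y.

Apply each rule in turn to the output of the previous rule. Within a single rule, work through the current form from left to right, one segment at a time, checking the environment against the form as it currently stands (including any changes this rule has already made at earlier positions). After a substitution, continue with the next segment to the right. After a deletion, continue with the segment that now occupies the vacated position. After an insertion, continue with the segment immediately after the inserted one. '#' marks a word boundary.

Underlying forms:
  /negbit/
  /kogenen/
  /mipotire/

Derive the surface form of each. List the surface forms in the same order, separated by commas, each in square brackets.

[negbt], [kodenen], [mpotre]

/negbit/:
  1 Geminate Reduction: no change — [negbit]
  2 Velar Palatalization: no change — [negbit]
  3 Medial Vowel Deletion: [negbit] → [negbt]
/kogenen/:
  1 Geminate Reduction: no change — [kogenen]
  2 Velar Palatalization: [kogenen] → [kodenen]
  3 Medial Vowel Deletion: no change — [kodenen]
/mipotire/:
  1 Geminate Reduction: no change — [mipotire]
  2 Velar Palatalization: no change — [mipotire]
  3 Medial Vowel Deletion: [mipotire] → [mpotre]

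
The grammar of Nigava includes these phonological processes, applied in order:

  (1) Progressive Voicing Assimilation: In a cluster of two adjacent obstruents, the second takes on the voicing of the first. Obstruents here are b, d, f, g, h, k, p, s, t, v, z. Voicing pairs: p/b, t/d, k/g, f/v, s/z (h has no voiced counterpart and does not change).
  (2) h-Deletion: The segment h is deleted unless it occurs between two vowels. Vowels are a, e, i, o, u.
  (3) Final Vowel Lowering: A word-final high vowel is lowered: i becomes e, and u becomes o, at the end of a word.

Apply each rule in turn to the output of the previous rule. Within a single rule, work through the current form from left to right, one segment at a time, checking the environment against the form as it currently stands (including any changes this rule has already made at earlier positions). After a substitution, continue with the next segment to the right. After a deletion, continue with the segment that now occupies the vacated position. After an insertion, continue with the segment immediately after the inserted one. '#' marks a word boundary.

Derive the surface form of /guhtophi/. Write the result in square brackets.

(1) Progressive Voicing Assimilation: no change — [guhtophi]
(2) h-Deletion: [guhtophi] → [gutopi]
(3) Final Vowel Lowering: [gutopi] → [gutope]

[gutope]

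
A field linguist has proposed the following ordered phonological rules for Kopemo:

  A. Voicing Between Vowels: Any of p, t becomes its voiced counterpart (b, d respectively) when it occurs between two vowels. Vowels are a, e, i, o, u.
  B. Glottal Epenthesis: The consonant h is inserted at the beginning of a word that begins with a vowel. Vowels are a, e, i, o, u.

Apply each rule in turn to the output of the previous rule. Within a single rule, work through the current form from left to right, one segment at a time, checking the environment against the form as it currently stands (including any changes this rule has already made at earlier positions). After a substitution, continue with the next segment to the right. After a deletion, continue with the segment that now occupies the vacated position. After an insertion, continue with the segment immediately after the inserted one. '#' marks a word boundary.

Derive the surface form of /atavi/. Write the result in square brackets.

[hadavi]

A Voicing Between Vowels: [atavi] → [adavi]
B Glottal Epenthesis: [adavi] → [hadavi]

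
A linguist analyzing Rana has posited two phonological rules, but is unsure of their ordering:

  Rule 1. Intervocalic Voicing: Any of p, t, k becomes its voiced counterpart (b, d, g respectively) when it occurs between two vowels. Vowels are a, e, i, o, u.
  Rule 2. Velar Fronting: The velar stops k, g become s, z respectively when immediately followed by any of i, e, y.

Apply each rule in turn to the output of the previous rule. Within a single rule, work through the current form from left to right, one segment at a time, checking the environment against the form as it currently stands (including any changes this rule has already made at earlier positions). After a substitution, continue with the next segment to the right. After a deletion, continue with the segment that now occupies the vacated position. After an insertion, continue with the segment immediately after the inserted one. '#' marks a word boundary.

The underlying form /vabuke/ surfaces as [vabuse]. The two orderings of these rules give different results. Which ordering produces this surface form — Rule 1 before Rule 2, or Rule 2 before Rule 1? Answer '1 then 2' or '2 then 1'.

2 then 1

Order 1 then 2:
  1 Intervocalic Voicing: [vabuke] → [vabuge]
  2 Velar Fronting: [vabuge] → [vabuze]
  result: [vabuze]
Order 2 then 1:
  2 Velar Fronting: [vabuke] → [vabuse]
  1 Intervocalic Voicing: no change — [vabuse]
  result: [vabuse]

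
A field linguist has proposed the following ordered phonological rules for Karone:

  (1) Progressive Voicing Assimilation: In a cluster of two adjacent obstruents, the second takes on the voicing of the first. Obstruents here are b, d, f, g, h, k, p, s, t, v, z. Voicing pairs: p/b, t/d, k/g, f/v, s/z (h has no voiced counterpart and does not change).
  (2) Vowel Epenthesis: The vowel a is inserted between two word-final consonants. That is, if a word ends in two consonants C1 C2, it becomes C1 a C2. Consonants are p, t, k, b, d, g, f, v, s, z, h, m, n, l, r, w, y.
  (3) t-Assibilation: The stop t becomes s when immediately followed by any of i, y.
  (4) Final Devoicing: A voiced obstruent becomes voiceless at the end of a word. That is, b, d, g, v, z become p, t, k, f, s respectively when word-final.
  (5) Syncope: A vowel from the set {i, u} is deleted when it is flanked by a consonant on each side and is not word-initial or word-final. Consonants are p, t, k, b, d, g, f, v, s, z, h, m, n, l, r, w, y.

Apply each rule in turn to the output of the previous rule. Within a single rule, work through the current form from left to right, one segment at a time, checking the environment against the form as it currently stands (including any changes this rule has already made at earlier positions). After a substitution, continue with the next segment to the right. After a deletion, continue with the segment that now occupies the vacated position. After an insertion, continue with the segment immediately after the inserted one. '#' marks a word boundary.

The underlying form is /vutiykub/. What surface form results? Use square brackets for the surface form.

[vsykp]

(1) Progressive Voicing Assimilation: no change — [vutiykub]
(2) Vowel Epenthesis: no change — [vutiykub]
(3) t-Assibilation: [vutiykub] → [vusiykub]
(4) Final Devoicing: [vusiykub] → [vusiykup]
(5) Syncope: [vusiykup] → [vsykp]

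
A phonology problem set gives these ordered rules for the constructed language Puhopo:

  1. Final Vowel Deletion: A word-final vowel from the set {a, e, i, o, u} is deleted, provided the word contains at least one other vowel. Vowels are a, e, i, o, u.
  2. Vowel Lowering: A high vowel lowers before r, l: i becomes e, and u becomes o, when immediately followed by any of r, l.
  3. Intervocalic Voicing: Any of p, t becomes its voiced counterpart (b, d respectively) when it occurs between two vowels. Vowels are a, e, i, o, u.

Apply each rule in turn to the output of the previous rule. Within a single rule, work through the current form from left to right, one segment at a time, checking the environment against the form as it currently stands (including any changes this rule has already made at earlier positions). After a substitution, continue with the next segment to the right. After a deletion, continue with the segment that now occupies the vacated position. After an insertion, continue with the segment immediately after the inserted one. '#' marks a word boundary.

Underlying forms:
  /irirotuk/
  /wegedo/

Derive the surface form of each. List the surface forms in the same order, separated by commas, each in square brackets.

/irirotuk/:
  1 Final Vowel Deletion: no change — [irirotuk]
  2 Vowel Lowering: [irirotuk] → [ererotuk]
  3 Intervocalic Voicing: [ererotuk] → [ereroduk]
/wegedo/:
  1 Final Vowel Deletion: [wegedo] → [weged]
  2 Vowel Lowering: no change — [weged]
  3 Intervocalic Voicing: no change — [weged]

[ereroduk], [weged]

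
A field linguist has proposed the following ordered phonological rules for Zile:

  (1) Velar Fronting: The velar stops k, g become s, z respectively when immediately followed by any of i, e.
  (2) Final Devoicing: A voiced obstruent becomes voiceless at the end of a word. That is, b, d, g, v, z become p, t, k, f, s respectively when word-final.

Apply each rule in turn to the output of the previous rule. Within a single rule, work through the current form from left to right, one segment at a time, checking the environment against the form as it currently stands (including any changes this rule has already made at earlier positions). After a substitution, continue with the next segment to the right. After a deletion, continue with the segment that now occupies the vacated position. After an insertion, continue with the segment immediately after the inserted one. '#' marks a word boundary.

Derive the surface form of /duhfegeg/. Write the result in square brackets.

(1) Velar Fronting: [duhfegeg] → [duhfezeg]
(2) Final Devoicing: [duhfezeg] → [duhfezek]

[duhfezek]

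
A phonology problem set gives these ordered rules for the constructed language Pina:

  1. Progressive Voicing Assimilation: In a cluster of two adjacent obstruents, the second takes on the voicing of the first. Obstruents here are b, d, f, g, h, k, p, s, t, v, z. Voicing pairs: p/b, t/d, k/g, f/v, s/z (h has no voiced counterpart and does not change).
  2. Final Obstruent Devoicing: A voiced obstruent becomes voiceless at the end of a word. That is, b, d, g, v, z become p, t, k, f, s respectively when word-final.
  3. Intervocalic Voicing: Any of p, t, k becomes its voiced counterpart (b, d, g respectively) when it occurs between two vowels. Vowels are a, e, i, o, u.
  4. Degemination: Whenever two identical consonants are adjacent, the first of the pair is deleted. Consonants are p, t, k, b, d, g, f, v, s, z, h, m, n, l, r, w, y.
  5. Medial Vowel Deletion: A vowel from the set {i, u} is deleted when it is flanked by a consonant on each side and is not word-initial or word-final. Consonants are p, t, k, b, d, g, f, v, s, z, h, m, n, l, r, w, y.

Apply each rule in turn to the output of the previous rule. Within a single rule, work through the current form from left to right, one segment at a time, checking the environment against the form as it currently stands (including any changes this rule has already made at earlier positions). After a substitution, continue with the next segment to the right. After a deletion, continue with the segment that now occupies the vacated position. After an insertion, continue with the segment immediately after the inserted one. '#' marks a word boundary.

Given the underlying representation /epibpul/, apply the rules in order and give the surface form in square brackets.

[ebbl]

1 Progressive Voicing Assimilation: [epibpul] → [epibbul]
2 Final Obstruent Devoicing: no change — [epibbul]
3 Intervocalic Voicing: [epibbul] → [ebibbul]
4 Degemination: [ebibbul] → [ebibul]
5 Medial Vowel Deletion: [ebibul] → [ebbl]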